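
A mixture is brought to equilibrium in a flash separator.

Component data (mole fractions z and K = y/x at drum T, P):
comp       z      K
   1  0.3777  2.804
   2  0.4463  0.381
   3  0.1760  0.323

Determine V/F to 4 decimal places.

V/F = 0.2493

Newton iteration, V/F⁰ = 0.54:
  V/F = 0.5400: g = -0.25763, g' = -0.9016 → V/F = 0.2543
  V/F = 0.2543: g = -0.00468, g' = -0.9362 → V/F = 0.2493
Converged at V/F = 0.2493.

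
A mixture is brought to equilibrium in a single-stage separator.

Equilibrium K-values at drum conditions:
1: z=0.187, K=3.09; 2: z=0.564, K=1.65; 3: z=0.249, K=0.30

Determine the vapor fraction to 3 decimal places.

Newton iteration, ψ⁰ = 0.47:
  ψ = 0.470: g = 0.2182, g' = -0.619 → ψ = 0.823
  ψ = 0.823: g = -0.0284, g' = -0.890 → ψ = 0.791
  ψ = 0.791: g = -0.0010, g' = -0.832 → ψ = 0.790
Converged at ψ = 0.790.

ψ = 0.790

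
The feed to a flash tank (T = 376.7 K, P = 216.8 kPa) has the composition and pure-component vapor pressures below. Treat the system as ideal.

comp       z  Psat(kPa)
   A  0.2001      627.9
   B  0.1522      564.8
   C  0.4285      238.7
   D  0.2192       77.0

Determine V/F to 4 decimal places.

V/F = 0.8099

Raoult's law: Kᵢ = Pᵢˢᵃᵗ/P = Pᵢˢᵃᵗ/216.8.
  K_A = 627.9/216.8 = 2.896218, K_B = 564.8/216.8 = 2.605166, K_C = 238.7/216.8 = 1.101015, K_D = 77.0/216.8 = 0.355166
Rachford–Rice: g(V/F) = Σ zᵢ(Kᵢ−1)/(1+V/F(Kᵢ−1)) = 0.
Feasibility: ΣzᵢKᵢ = 1.5257, Σzᵢ/Kᵢ = 1.1339 — both > 1, two phases present.
Newton–Raphson from V/F = 0.5:
  V/F = 0.5000: g = 0.16290, g' = -0.5128 → V/F = 0.8177
  V/F = 0.8177: g = -0.00461, g' = -0.5955 → V/F = 0.8099
Converged at V/F = 0.8099.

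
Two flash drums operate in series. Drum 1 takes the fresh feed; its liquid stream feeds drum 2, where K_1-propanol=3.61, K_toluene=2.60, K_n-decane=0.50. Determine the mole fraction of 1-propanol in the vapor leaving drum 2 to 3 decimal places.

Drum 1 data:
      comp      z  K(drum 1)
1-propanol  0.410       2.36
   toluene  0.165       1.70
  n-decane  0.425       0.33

Drum 1:
Let ψ₁ = V/F and solve Σ zᵢ(Kᵢ−1)/(1+ψ₁(Kᵢ−1)) = 0.
g(0) = ΣzᵢKᵢ − 1 = 0.388 and g(1) = 1 − Σzᵢ/Kᵢ = -0.559, so a root lies in (0, 1).
Newton–Raphson from ψ₁ = 0.36:
  ψ₁ = 0.360: g = 0.0913, g' = -0.725 → ψ₁ = 0.486
Converged at ψ₁ = 0.486.
Drum-1 compositions:
  1-propanol: x = 0.247, y = 0.583
  toluene: x = 0.123, y = 0.209
  n-decane: x = 0.630, y = 0.208
Drum-2 feed = drum-1 liquid: z₂ = (0.2469, 0.1231, 0.6299).
Drum 2:
Rachford–Rice: g(ψ₂) = Σ zᵢ(Kᵢ−1)/(1+ψ₂(Kᵢ−1)) = 0.
Check two-phase: ΣzᵢKᵢ = 1.527 > 1 and Σzᵢ/Kᵢ = 1.376 > 1, so g(0) = 0.527 > 0 and g(1) = -0.376 < 0.
Iterate (Newton) starting at ψ₂ = 0.5:
  ψ₂ = 0.500: g = -0.0309, g' = -0.694 → ψ₂ = 0.456
Converged at ψ₂ = 0.456.
  1-propanol: x = 0.113, y = 0.407
  toluene: x = 0.071, y = 0.185
  n-decane: x = 0.816, y = 0.408

y_1-propanol (drum 2) = 0.407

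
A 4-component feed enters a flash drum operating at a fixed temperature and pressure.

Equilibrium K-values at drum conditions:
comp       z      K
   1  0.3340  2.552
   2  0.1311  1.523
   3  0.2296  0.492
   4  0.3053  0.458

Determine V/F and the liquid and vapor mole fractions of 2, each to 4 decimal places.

Rachford–Rice: g(V/F) = Σ zᵢ(Kᵢ−1)/(1+V/F(Kᵢ−1)) = 0.
Feasibility: ΣzᵢKᵢ = 1.3048, Σzᵢ/Kᵢ = 1.3502 — both > 1, two phases present.
Newton–Raphson from V/F = 0.5:
  V/F = 0.5000: g = -0.03711, g' = -0.5528 → V/F = 0.4329
  V/F = 0.4329: g = 0.00026, g' = -0.5621 → V/F = 0.4333
Converged at V/F = 0.4333.
Compositions from xᵢ = zᵢ/(1+V/F(Kᵢ−1)), yᵢ = Kᵢxᵢ:
  1: x = 0.1997, y = 0.5096
  2: x = 0.1069, y = 0.1628
  3: x = 0.2944, y = 0.1448
  4: x = 0.3990, y = 0.1827

V/F = 0.4333, x_2 = 0.1069, y_2 = 0.1628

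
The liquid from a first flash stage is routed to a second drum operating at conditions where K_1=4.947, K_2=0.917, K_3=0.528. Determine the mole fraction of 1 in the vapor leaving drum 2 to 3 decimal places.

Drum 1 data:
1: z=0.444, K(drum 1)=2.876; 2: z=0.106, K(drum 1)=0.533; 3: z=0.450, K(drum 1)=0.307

y_1 (drum 2) = 0.470

Drum 1:
Iterate (Newton) starting at ψ₁ = 0.5:
  ψ₁ = 0.500: g = -0.1120, g' = -0.961 → ψ₁ = 0.384
  ψ₁ = 0.384: g = -0.0006, g' = -0.964 → ψ₁ = 0.383
Converged at ψ₁ = 0.383.
Drum-1 compositions:
  1: x = 0.258, y = 0.743
  2: x = 0.129, y = 0.069
  3: x = 0.613, y = 0.188
Drum-2 feed = drum-1 liquid: z₂ = (0.2584, 0.1291, 0.6125).
Drum 2:
Let ψ₂ = V/F and solve Σ zᵢ(Kᵢ−1)/(1+ψ₂(Kᵢ−1)) = 0.
g(0) = ΣzᵢKᵢ − 1 = 0.720 and g(1) = 1 − Σzᵢ/Kᵢ = -0.353, so a root lies in (0, 1).
Newton iteration, ψ₂⁰ = 0.55:
  ψ₂ = 0.550: g = -0.0801, g' = -0.650 → ψ₂ = 0.427
  ψ₂ = 0.427: g = 0.0067, g' = -0.773 → ψ₂ = 0.436
Converged at ψ₂ = 0.436.
  1: x = 0.095, y = 0.470
  2: x = 0.134, y = 0.123
  3: x = 0.771, y = 0.407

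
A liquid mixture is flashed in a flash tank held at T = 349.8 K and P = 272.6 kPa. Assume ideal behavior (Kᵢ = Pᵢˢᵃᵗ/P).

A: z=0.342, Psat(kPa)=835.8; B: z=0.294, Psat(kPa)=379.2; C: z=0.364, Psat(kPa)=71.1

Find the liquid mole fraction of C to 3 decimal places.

Raoult's law: Kᵢ = Pᵢˢᵃᵗ/P = Pᵢˢᵃᵗ/272.6.
  K_A = 835.8/272.6 = 3.06603, K_B = 379.2/272.6 = 1.39105, K_C = 71.1/272.6 = 0.26082
Rachford–Rice: g(ψ) = Σ zᵢ(Kᵢ−1)/(1+ψ(Kᵢ−1)) = 0.
Check two-phase: ΣzᵢKᵢ = 1.552 > 1 and Σzᵢ/Kᵢ = 1.718 > 1, so g(0) = 0.552 > 0 and g(1) = -0.718 < 0.
Newton–Raphson from ψ = 0.5:
  ψ = 0.500: g = 0.0169, g' = -0.885 → ψ = 0.519
Converged at ψ = 0.519.
Compositions from xᵢ = zᵢ/(1+ψ(Kᵢ−1)), yᵢ = Kᵢxᵢ:
  A: x = 0.165, y = 0.506
  B: x = 0.244, y = 0.340
  C: x = 0.591, y = 0.154

x_C = 0.591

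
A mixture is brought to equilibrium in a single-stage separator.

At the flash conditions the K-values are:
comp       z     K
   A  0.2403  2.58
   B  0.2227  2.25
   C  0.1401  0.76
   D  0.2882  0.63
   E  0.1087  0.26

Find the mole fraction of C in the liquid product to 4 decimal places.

Rachford–Rice: g(V/F) = Σ zᵢ(Kᵢ−1)/(1+V/F(Kᵢ−1)) = 0.
g(0) = ΣzᵢKᵢ − 1 = 0.4374 and g(1) = 1 − Σzᵢ/Kᵢ = -0.2520, so a root lies in (0, 1).
Newton–Raphson from V/F = 0.44:
  V/F = 0.4400: g = 0.11933, g' = -0.5508 → V/F = 0.6566
  V/F = 0.6566: g = 0.00200, g' = -0.5549 → V/F = 0.6602
Converged at V/F = 0.6602.
Compositions from xᵢ = zᵢ/(1+V/F(Kᵢ−1)), yᵢ = Kᵢxᵢ:
  A: x = 0.1176, y = 0.3034
  B: x = 0.1220, y = 0.2745
  C: x = 0.1665, y = 0.1265
  D: x = 0.3814, y = 0.2403
  E: x = 0.2125, y = 0.0553

x_C = 0.1665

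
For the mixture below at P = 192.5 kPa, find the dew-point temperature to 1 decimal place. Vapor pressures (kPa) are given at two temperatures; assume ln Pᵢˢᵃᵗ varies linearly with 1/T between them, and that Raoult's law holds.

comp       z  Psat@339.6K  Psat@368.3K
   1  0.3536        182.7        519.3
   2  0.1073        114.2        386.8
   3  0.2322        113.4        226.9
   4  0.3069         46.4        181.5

Dew-point temperature: Σzᵢ·P/Pᵢˢᵃᵗ(T) = 1. Interpolate ln Pᵢˢᵃᵗ = aᵢ + bᵢ/T.
  T = 339.6 K: ΣzᵢP/Pᵢˢᵃᵗ = 2.2208
  T = 368.3 K: ΣzᵢP/Pᵢˢᵃᵗ = 0.7070
  T = 354.0 K: ΣzᵢP/Pᵢˢᵃᵗ = 1.2108
  T = 361.1 K: ΣzᵢP/Pᵢˢᵃᵗ = 0.9200
  T = 357.6 K: ΣzᵢP/Pᵢˢᵃᵗ = 1.0514
  T = 359.4 K: ΣzᵢP/Pᵢˢᵃᵗ = 0.9812
Interpolating between 357.6 K and 359.4 K gives T ≈ 358.9 K.

T = 358.9 K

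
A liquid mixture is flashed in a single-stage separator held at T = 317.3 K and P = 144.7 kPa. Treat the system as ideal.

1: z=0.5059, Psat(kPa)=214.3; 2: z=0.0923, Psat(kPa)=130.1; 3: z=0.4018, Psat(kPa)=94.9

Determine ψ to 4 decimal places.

ψ = 0.6316

Raoult's law: Kᵢ = Pᵢˢᵃᵗ/P = Pᵢˢᵃᵗ/144.7.
  K_1 = 214.3/144.7 = 1.480995, K_2 = 130.1/144.7 = 0.899102, K_3 = 94.9/144.7 = 0.655840
Newton–Raphson from ψ = 0.37:
  ψ = 0.3700: g = 0.03844, g' = -0.1479 → ψ = 0.6300
  ψ = 0.6300: g = 0.00024, g' = -0.1476 → ψ = 0.6316
Converged at ψ = 0.6316.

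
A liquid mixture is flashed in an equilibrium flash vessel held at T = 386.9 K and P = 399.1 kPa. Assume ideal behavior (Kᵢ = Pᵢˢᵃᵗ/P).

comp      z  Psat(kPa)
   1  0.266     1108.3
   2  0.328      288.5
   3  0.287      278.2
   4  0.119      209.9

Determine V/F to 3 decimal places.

Raoult's law: Kᵢ = Pᵢˢᵃᵗ/P = Pᵢˢᵃᵗ/399.1.
  K_1 = 1108.3/399.1 = 2.77700, K_2 = 288.5/399.1 = 0.72288, K_3 = 278.2/399.1 = 0.69707, K_4 = 209.9/399.1 = 0.52593
Iterate (Newton) starting at V/F = 0.33:
  V/F = 0.330: g = 0.0344, g' = -0.434 → V/F = 0.409
  V/F = 0.409: g = 0.0019, g' = -0.389 → V/F = 0.414
Converged at V/F = 0.414.

V/F = 0.414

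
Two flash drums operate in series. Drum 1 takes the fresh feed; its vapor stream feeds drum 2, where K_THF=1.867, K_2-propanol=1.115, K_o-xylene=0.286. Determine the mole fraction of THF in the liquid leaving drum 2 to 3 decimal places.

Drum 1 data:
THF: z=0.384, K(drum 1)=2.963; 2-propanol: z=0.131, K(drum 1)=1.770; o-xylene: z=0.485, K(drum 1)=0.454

Drum 1:
Rachford–Rice: g(ψ₁) = Σ zᵢ(Kᵢ−1)/(1+ψ₁(Kᵢ−1)) = 0.
Check two-phase: ΣzᵢKᵢ = 1.590 > 1 and Σzᵢ/Kᵢ = 1.272 > 1, so g(0) = 0.590 > 0 and g(1) = -0.272 < 0.
Newton iteration, ψ₁⁰ = 0.5:
  ψ₁ = 0.500: g = 0.0890, g' = -0.691 → ψ₁ = 0.629
  ψ₁ = 0.629: g = 0.0021, g' = -0.667 → ψ₁ = 0.632
Converged at ψ₁ = 0.632.
Drum-1 compositions:
  THF: x = 0.171, y = 0.508
  2-propanol: x = 0.088, y = 0.156
  o-xylene: x = 0.740, y = 0.336
Drum-2 feed = drum-1 vapor: z₂ = (0.5078, 0.1560, 0.3362).
Drum 2:
Rachford–Rice: g(ψ₂) = Σ zᵢ(Kᵢ−1)/(1+ψ₂(Kᵢ−1)) = 0.
Check two-phase: ΣzᵢKᵢ = 1.218 > 1 and Σzᵢ/Kᵢ = 1.587 > 1, so g(0) = 0.218 > 0 and g(1) = -0.587 < 0.
Iterate (Newton) starting at ψ₂ = 0.5:
  ψ₂ = 0.500: g = -0.0492, g' = -0.602 → ψ₂ = 0.418
  ψ₂ = 0.418: g = -0.0020, g' = -0.556 → ψ₂ = 0.415
Converged at ψ₂ = 0.415.
  THF: x = 0.374, y = 0.697
  2-propanol: x = 0.149, y = 0.166
  o-xylene: x = 0.478, y = 0.137

x_THF (drum 2) = 0.374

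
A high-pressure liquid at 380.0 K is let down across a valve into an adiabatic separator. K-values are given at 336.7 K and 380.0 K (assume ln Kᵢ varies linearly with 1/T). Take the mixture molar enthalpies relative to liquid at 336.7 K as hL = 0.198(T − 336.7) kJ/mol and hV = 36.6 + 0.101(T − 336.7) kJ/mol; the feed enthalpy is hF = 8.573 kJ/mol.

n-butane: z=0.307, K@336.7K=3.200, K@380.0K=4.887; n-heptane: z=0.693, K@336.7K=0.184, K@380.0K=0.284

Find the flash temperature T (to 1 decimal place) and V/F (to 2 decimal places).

Adiabatic flash: solve Rachford–Rice at each trial T, then check hF = ψ·hV(T) + (1−ψ)·hL(T).
  T = 336.7 K: K = (3.200, 0.184), RR gives ψ = 0.061, H_out = 2.241 kJ/mol
  T = 380.0 K: K = (4.887, 0.284), RR gives ψ = 0.250, H_out = 16.689 kJ/mol
  T = 358.4 K: K = (4.007, 0.232), RR gives ψ = 0.169, H_out = 10.132 kJ/mol
  T = 347.5 K: K = (3.592, 0.207), RR gives ψ = 0.120, H_out = 6.398 kJ/mol
  T = 352.9 K: K = (3.795, 0.219), RR gives ψ = 0.145, H_out = 8.295 kJ/mol
  T = 355.6 K: K = (3.899, 0.225), RR gives ψ = 0.157, H_out = 9.208 kJ/mol
  T = 354.2 K: K = (3.845, 0.222), RR gives ψ = 0.151, H_out = 8.737 kJ/mol
Linear interpolation between T = 352.9 (H_out = 8.295) and T = 354.2 (H_out = 8.737) on hF = 8.573 gives T ≈ 353.7 K, at which ψ = 0.15.

T = 353.7 K, V/F = 0.15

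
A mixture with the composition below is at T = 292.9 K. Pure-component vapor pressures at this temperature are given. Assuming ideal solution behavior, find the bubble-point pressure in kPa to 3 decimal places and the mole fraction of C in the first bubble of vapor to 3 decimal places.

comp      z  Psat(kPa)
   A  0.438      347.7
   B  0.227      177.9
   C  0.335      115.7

Pbub = 231.435 kPa, y_C = 0.167

At the bubble point ψ → 0, so ΣzᵢKᵢ = 1 with Kᵢ = Pᵢˢᵃᵗ/P ⇒ P = ΣzᵢPᵢˢᵃᵗ.
P = 0.438·347.7 + 0.227·177.9 + 0.335·115.7 = 231.435 kPa
yᵢ = zᵢPᵢˢᵃᵗ/P ⇒ y_C = 0.335·115.7/231.435 = 0.167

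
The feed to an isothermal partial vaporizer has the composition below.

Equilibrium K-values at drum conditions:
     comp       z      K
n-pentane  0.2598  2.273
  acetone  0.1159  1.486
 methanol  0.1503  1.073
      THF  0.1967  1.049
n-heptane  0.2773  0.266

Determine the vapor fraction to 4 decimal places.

Newton–Raphson from ψ = 0.5:
  ψ = 0.5000: g = -0.05414, g' = -0.5490 → ψ = 0.4014
  ψ = 0.4014: g = -0.00241, g' = -0.5050 → ψ = 0.3966
Converged at ψ = 0.3966.

ψ = 0.3966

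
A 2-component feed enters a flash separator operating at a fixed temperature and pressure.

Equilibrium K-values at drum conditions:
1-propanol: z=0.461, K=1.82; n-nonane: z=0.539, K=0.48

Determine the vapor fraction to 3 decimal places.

Let ψ = V/F and solve Σ zᵢ(Kᵢ−1)/(1+ψ(Kᵢ−1)) = 0.
g(0) = ΣzᵢKᵢ − 1 = 0.098 and g(1) = 1 − Σzᵢ/Kᵢ = -0.376, so a root lies in (0, 1).
Binary case is linear: z₁(K₁−1)(1+ψ(K₂−1)) + z₂(K₂−1)(1+ψ(K₁−1)) = 0
⇒ ψ = [z₁(K₁−1)+z₂(K₂−1)] / [−(K₁−1)(K₂−1)] = 0.0977/0.4264 = 0.229

ψ = 0.229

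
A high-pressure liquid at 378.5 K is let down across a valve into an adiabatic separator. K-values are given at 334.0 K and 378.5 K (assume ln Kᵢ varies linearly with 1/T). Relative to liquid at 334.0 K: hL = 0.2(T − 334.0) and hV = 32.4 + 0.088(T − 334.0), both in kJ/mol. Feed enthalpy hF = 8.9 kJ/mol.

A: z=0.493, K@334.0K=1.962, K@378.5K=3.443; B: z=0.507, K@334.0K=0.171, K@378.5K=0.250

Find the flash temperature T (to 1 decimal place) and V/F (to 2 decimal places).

T = 345.1 K, V/F = 0.21

Adiabatic flash: solve Rachford–Rice at each trial T, then check hF = ψ·hV(T) + (1−ψ)·hL(T).
  T = 334.0 K: K = (1.962, 0.171), RR gives ψ = 0.068, H_out = 2.192 kJ/mol
  T = 378.5 K: K = (3.443, 0.250), RR gives ψ = 0.450, H_out = 21.232 kJ/mol
  T = 356.2 K: K = (2.643, 0.209), RR gives ψ = 0.315, H_out = 13.859 kJ/mol
  T = 345.1 K: K = (2.288, 0.190), RR gives ψ = 0.215, H_out = 8.916 kJ/mol
  T = 339.6 K: K = (2.123, 0.180), RR gives ψ = 0.150, H_out = 5.887 kJ/mol
  T = 342.4 K: K = (2.206, 0.185), RR gives ψ = 0.185, H_out = 7.490 kJ/mol
  T = 343.8 K: K = (2.249, 0.187), RR gives ψ = 0.201, H_out = 8.243 kJ/mol
Linear interpolation between T = 343.8 (H_out = 8.243) and T = 345.1 (H_out = 8.916) on hF = 8.9 gives T ≈ 345.1 K, at which ψ = 0.21.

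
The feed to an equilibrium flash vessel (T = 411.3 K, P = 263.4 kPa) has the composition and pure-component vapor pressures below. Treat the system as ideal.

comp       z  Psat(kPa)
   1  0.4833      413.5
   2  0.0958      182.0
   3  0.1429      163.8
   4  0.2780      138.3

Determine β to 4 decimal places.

β = 0.2478

Raoult's law: Kᵢ = Pᵢˢᵃᵗ/P = Pᵢˢᵃᵗ/263.4.
  K_1 = 413.5/263.4 = 1.569856, K_2 = 182.0/263.4 = 0.690964, K_3 = 163.8/263.4 = 0.621868, K_4 = 138.3/263.4 = 0.525057
Newton–Raphson from β = 0.5:
  β = 0.5000: g = -0.06046, g' = -0.2468 → β = 0.2550
  β = 0.2550: g = -0.00170, g' = -0.2366 → β = 0.2478
Converged at β = 0.2478.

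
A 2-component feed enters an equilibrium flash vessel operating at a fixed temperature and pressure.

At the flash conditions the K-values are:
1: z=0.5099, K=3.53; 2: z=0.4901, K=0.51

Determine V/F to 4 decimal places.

V/F = 0.8469

Material balance + equilibrium reduce to Σ zᵢ(Kᵢ−1)/(1+V/F(Kᵢ−1)) = 0.
Feasibility: ΣzᵢKᵢ = 2.0499, Σzᵢ/Kᵢ = 1.1054 — both > 1, two phases present.
Binary case is linear: z₁(K₁−1)(1+V/F(K₂−1)) + z₂(K₂−1)(1+V/F(K₁−1)) = 0
⇒ V/F = [z₁(K₁−1)+z₂(K₂−1)] / [−(K₁−1)(K₂−1)] = 1.04990/1.23970 = 0.8469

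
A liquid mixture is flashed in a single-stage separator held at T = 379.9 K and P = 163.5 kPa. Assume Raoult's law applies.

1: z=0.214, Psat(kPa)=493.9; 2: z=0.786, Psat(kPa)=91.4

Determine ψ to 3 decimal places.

ψ = 0.096

Raoult's law: Kᵢ = Pᵢˢᵃᵗ/P = Pᵢˢᵃᵗ/163.5.
  K_1 = 493.9/163.5 = 3.02080, K_2 = 91.4/163.5 = 0.55902
Iterate (Newton) starting at ψ = 0.5:
  ψ = 0.500: g = -0.2295, g' = -0.468 → ψ = 0.009
  ψ = 0.009: g = 0.0765, g' = -0.996 → ψ = 0.086
  ψ = 0.086: g = 0.0081, g' = -0.799 → ψ = 0.096
Converged at ψ = 0.096.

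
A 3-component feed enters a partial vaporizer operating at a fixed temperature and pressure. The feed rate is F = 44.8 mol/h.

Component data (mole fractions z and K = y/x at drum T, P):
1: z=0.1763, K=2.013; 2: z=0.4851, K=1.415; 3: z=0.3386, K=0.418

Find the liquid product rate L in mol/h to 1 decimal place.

Rachford–Rice: g(V/F) = Σ zᵢ(Kᵢ−1)/(1+V/F(Kᵢ−1)) = 0.
Feasibility: ΣzᵢKᵢ = 1.1828, Σzᵢ/Kᵢ = 1.2405 — both > 1, two phases present.
Iterate (Newton) starting at V/F = 0.5:
  V/F = 0.5000: g = 0.00732, g' = -0.3652 → V/F = 0.5200
  V/F = 0.5200: g = -0.00005, g' = -0.3700 → V/F = 0.5199
Converged at V/F = 0.5199.
Then V = V/F·F = 0.5199·44.8 = 23.3 mol/h and L = F − V = 21.5 mol/h.

L = 21.5 mol/h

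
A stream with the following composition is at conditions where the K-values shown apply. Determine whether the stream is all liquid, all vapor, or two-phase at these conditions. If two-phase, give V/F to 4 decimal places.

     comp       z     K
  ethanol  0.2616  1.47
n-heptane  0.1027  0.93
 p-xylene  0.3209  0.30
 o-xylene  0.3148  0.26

all liquid

ΣzᵢKᵢ = 0.6582; Σzᵢ/Kᵢ = 2.5688.
Since ΣzᵢKᵢ < 1 the mixture is below its bubble point — single liquid phase.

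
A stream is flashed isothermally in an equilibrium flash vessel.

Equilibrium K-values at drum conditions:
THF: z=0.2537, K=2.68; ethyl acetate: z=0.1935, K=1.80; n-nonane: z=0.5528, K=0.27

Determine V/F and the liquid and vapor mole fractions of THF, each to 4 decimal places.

V/F = 0.1778, x_THF = 0.1954, y_THF = 0.5236

Material balance + equilibrium reduce to Σ zᵢ(Kᵢ−1)/(1+V/F(Kᵢ−1)) = 0.
Feasibility: ΣzᵢKᵢ = 1.1775, Σzᵢ/Kᵢ = 2.2496 — both > 1, two phases present.
Newton–Raphson from V/F = 0.5:
  V/F = 0.5000: g = -0.29329, g' = -1.0053 → V/F = 0.2082
  V/F = 0.2082: g = -0.02744, g' = -0.8937 → V/F = 0.1775
  V/F = 0.1775: g = 0.00022, g' = -0.9086 → V/F = 0.1778
Converged at V/F = 0.1778.
Compositions from xᵢ = zᵢ/(1+V/F(Kᵢ−1)), yᵢ = Kᵢxᵢ:
  THF: x = 0.1954, y = 0.5236
  ethyl acetate: x = 0.1694, y = 0.3049
  n-nonane: x = 0.6352, y = 0.1715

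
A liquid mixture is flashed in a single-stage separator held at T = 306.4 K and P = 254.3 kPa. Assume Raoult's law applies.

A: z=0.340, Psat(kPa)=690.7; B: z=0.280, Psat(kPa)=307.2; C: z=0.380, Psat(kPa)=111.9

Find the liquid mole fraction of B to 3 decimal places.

x_B = 0.247

Raoult's law: Kᵢ = Pᵢˢᵃᵗ/P = Pᵢˢᵃᵗ/254.3.
  K_A = 690.7/254.3 = 2.71608, K_B = 307.2/254.3 = 1.20802, K_C = 111.9/254.3 = 0.44003
Material balance + equilibrium reduce to Σ zᵢ(Kᵢ−1)/(1+ψ(Kᵢ−1)) = 0.
Feasibility: ΣzᵢKᵢ = 1.429, Σzᵢ/Kᵢ = 1.221 — both > 1, two phases present.
Iterate (Newton) starting at ψ = 0.37:
  ψ = 0.370: g = 0.1426, g' = -0.575 → ψ = 0.618
  ψ = 0.618: g = 0.0093, g' = -0.524 → ψ = 0.636
Converged at ψ = 0.636.
Compositions from xᵢ = zᵢ/(1+ψ(Kᵢ−1)), yᵢ = Kᵢxᵢ:
  A: x = 0.163, y = 0.442
  B: x = 0.247, y = 0.299
  C: x = 0.590, y = 0.260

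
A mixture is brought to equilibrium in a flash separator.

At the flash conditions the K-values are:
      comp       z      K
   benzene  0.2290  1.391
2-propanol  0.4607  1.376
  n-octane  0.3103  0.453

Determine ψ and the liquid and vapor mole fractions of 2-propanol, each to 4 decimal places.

ψ = 0.4464, x_2-propanol = 0.3945, y_2-propanol = 0.5428

Rachford–Rice: g(ψ) = Σ zᵢ(Kᵢ−1)/(1+ψ(Kᵢ−1)) = 0.
g(0) = ΣzᵢKᵢ − 1 = 0.0930 and g(1) = 1 − Σzᵢ/Kᵢ = -0.1844, so a root lies in (0, 1).
Newton iteration, ψ⁰ = 0.64:
  ψ = 0.6400: g = -0.04992, g' = -0.2845 → ψ = 0.4645
  ψ = 0.4645: g = -0.00432, g' = -0.2392 → ψ = 0.4465
  ψ = 0.4465: g = -0.00003, g' = -0.2357 → ψ = 0.4464
Converged at ψ = 0.4464.
Compositions from xᵢ = zᵢ/(1+ψ(Kᵢ−1)), yᵢ = Kᵢxᵢ:
  benzene: x = 0.1950, y = 0.2712
  2-propanol: x = 0.3945, y = 0.5428
  n-octane: x = 0.4105, y = 0.1860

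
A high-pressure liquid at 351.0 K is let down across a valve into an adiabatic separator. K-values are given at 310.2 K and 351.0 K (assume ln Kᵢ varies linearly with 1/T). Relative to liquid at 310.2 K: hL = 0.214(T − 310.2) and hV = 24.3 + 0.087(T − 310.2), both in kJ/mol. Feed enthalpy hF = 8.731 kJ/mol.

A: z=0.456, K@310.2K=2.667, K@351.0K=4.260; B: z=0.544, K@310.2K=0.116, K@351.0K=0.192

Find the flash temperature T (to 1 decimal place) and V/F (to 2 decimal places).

T = 322.3 K, V/F = 0.27

Adiabatic flash: solve Rachford–Rice at each trial T, then check hF = ψ·hV(T) + (1−ψ)·hL(T).
  T = 310.2 K: K = (2.667, 0.116), RR gives ψ = 0.190, H_out = 4.605 kJ/mol
  T = 351.0 K: K = (4.260, 0.192), RR gives ψ = 0.397, H_out = 16.330 kJ/mol
  T = 330.6 K: K = (3.420, 0.152), RR gives ψ = 0.313, H_out = 11.153 kJ/mol
  T = 320.4 K: K = (3.032, 0.133), RR gives ψ = 0.258, H_out = 8.126 kJ/mol
  T = 325.5 K: K = (3.223, 0.142), RR gives ψ = 0.287, H_out = 9.688 kJ/mol
  T = 322.9 K: K = (3.125, 0.138), RR gives ψ = 0.273, H_out = 8.905 kJ/mol
  T = 321.6 K: K = (3.076, 0.135), RR gives ψ = 0.265, H_out = 8.503 kJ/mol
Linear interpolation between T = 321.6 (H_out = 8.503) and T = 322.9 (H_out = 8.905) on hF = 8.731 gives T ≈ 322.3 K, at which ψ = 0.27.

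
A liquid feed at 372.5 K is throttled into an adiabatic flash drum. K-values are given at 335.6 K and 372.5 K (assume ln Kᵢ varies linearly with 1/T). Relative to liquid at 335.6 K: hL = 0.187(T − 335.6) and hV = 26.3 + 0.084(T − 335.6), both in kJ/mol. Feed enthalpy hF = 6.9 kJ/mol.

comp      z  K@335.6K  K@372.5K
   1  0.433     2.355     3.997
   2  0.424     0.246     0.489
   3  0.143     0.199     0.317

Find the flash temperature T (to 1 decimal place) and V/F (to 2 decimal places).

T = 341.4 K, V/F = 0.23

Adiabatic flash: solve Rachford–Rice at each trial T, then check hF = ψ·hV(T) + (1−ψ)·hL(T).
  T = 335.6 K: K = (2.355, 0.246, 0.199), RR gives ψ = 0.147, H_out = 3.863 kJ/mol
  T = 372.5 K: K = (3.997, 0.489, 0.317), RR gives ψ = 0.585, H_out = 20.053 kJ/mol
  T = 354.1 K: K = (3.113, 0.353, 0.254), RR gives ψ = 0.376, H_out = 12.620 kJ/mol
  T = 344.9 K: K = (2.720, 0.297, 0.226), RR gives ψ = 0.270, H_out = 8.591 kJ/mol
  T = 340.2 K: K = (2.531, 0.270, 0.212), RR gives ψ = 0.211, H_out = 6.315 kJ/mol
  T = 342.5 K: K = (2.622, 0.283, 0.219), RR gives ψ = 0.241, H_out = 7.453 kJ/mol
Linear interpolation between T = 340.2 (H_out = 6.315) and T = 342.5 (H_out = 7.453) on hF = 6.9 gives T ≈ 341.4 K, at which ψ = 0.23.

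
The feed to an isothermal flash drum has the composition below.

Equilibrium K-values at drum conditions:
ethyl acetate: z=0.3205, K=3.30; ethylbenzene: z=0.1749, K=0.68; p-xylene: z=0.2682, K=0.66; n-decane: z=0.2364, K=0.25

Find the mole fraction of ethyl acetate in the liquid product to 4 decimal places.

Material balance + equilibrium reduce to Σ zᵢ(Kᵢ−1)/(1+ψ(Kᵢ−1)) = 0.
g(0) = ΣzᵢKᵢ − 1 = 0.4127 and g(1) = 1 − Σzᵢ/Kᵢ = -0.7063, so a root lies in (0, 1).
Iterate (Newton) starting at ψ = 0.5:
  ψ = 0.5000: g = -0.11731, g' = -0.7776 → ψ = 0.3491
  ψ = 0.3491: g = 0.00217, g' = -0.8282 → ψ = 0.3518
Converged at ψ = 0.3518.
Compositions from xᵢ = zᵢ/(1+ψ(Kᵢ−1)), yᵢ = Kᵢxᵢ:
  ethyl acetate: x = 0.1772, y = 0.5846
  ethylbenzene: x = 0.1971, y = 0.1340
  p-xylene: x = 0.3046, y = 0.2011
  n-decane: x = 0.3211, y = 0.0803

x_ethyl acetate = 0.1772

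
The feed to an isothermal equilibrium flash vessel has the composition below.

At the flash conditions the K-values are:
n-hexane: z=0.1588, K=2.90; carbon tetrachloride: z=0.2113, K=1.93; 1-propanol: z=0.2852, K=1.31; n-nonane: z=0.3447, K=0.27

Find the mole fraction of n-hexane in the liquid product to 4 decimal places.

x_n-hexane = 0.0851

Rachford–Rice: g(ψ) = Σ zᵢ(Kᵢ−1)/(1+ψ(Kᵢ−1)) = 0.
Feasibility: ΣzᵢKᵢ = 1.3350, Σzᵢ/Kᵢ = 1.6586 — both > 1, two phases present.
Newton iteration, ψ⁰ = 0.31:
  ψ = 0.3100: g = 0.09784, g' = -0.6668 → ψ = 0.4567
  ψ = 0.4567: g = -0.00058, g' = -0.6888 → ψ = 0.4559
Converged at ψ = 0.4559.
Compositions from xᵢ = zᵢ/(1+ψ(Kᵢ−1)), yᵢ = Kᵢxᵢ:
  n-hexane: x = 0.0851, y = 0.2468
  carbon tetrachloride: x = 0.1484, y = 0.2864
  1-propanol: x = 0.2499, y = 0.3273
  n-nonane: x = 0.5166, y = 0.1395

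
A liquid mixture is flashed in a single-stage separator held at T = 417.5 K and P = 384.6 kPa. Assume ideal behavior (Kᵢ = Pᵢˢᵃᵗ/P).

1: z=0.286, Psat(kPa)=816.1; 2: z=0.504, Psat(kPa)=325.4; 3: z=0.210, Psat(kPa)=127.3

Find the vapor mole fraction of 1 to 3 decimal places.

y_1 = 0.473

Raoult's law: Kᵢ = Pᵢˢᵃᵗ/P = Pᵢˢᵃᵗ/384.6.
  K_1 = 816.1/384.6 = 2.12194, K_2 = 325.4/384.6 = 0.84607, K_3 = 127.3/384.6 = 0.33099
Let ψ = V/F and solve Σ zᵢ(Kᵢ−1)/(1+ψ(Kᵢ−1)) = 0.
Check two-phase: ΣzᵢKᵢ = 1.103 > 1 and Σzᵢ/Kᵢ = 1.365 > 1, so g(0) = 0.103 > 0 and g(1) = -0.365 < 0.
Iterate (Newton) starting at ψ = 0.5:
  ψ = 0.500: g = -0.0896, g' = -0.374 → ψ = 0.260
  ψ = 0.260: g = -0.0026, g' = -0.366 → ψ = 0.253
Converged at ψ = 0.253.
Compositions from xᵢ = zᵢ/(1+ψ(Kᵢ−1)), yᵢ = Kᵢxᵢ:
  1: x = 0.223, y = 0.473
  2: x = 0.524, y = 0.444
  3: x = 0.253, y = 0.084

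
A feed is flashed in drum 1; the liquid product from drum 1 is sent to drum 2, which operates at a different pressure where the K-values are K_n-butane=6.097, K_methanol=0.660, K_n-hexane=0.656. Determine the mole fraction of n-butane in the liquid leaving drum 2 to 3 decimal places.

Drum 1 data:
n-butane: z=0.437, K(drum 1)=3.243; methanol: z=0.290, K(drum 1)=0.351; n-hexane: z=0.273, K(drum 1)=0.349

Drum 1:
Let ψ₁ = V/F and solve Σ zᵢ(Kᵢ−1)/(1+ψ₁(Kᵢ−1)) = 0.
g(0) = ΣzᵢKᵢ − 1 = 0.614 and g(1) = 1 − Σzᵢ/Kᵢ = -0.743, so a root lies in (0, 1).
Iterate (Newton) starting at ψ₁ = 0.5:
  ψ₁ = 0.500: g = -0.0801, g' = -1.010 → ψ₁ = 0.421
Converged at ψ₁ = 0.421.
Drum-1 compositions:
  n-butane: x = 0.225, y = 0.729
  methanol: x = 0.399, y = 0.140
  n-hexane: x = 0.376, y = 0.131
Drum-2 feed = drum-1 liquid: z₂ = (0.2247, 0.3991, 0.3762).
Drum 2:
Rachford–Rice: g(ψ₂) = Σ zᵢ(Kᵢ−1)/(1+ψ₂(Kᵢ−1)) = 0.
g(0) = ΣzᵢKᵢ − 1 = 0.880 and g(1) = 1 − Σzᵢ/Kᵢ = -0.215, so a root lies in (0, 1).
Iterate (Newton) starting at ψ₂ = 0.5:
  ψ₂ = 0.500: g = 0.0029, g' = -0.595 → ψ₂ = 0.505
Converged at ψ₂ = 0.505.
  n-butane: x = 0.063, y = 0.383
  methanol: x = 0.482, y = 0.318
  n-hexane: x = 0.455, y = 0.299

x_n-butane (drum 2) = 0.063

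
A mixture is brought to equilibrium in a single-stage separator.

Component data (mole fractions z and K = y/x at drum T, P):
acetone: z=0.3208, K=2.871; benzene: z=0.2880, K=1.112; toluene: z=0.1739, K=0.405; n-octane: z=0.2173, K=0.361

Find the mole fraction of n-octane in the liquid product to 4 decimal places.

x_n-octane = 0.3142

Material balance + equilibrium reduce to Σ zᵢ(Kᵢ−1)/(1+V/F(Kᵢ−1)) = 0.
g(0) = ΣzᵢKᵢ − 1 = 0.3901 and g(1) = 1 − Σzᵢ/Kᵢ = -0.4021, so a root lies in (0, 1).
Newton iteration, V/F⁰ = 0.5:
  V/F = 0.5000: g = -0.01068, g' = -0.6194 → V/F = 0.4828
Converged at V/F = 0.4828.
Compositions from xᵢ = zᵢ/(1+V/F(Kᵢ−1)), yᵢ = Kᵢxᵢ:
  acetone: x = 0.1686, y = 0.4839
  benzene: x = 0.2732, y = 0.3038
  toluene: x = 0.2440, y = 0.0988
  n-octane: x = 0.3142, y = 0.1134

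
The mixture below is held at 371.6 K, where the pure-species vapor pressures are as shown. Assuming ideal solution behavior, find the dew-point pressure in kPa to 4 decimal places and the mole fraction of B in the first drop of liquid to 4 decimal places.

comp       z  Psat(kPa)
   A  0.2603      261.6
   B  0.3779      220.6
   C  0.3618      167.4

Pdew = 205.3651 kPa, x_B = 0.3518

At the dew point ψ → 1, so Σzᵢ/Kᵢ = 1 with Kᵢ = Pᵢˢᵃᵗ/P ⇒ 1/P = Σzᵢ/Pᵢˢᵃᵗ.
1/P = 0.2603/261.6 + 0.3779/220.6 + 0.3618/167.4 = 0.0048694 ⇒ P = 205.3651 kPa
xᵢ = zᵢP/Pᵢˢᵃᵗ ⇒ x_B = 0.3779·205.3651/220.6 = 0.3518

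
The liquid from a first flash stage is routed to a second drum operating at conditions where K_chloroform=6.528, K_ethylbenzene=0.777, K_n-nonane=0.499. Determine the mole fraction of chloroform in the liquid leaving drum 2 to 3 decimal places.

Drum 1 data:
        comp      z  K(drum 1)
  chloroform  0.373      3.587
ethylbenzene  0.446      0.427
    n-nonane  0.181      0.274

Drum 1:
Let ψ₁ = V/F and solve Σ zᵢ(Kᵢ−1)/(1+ψ₁(Kᵢ−1)) = 0.
g(0) = ΣzᵢKᵢ − 1 = 0.578 and g(1) = 1 − Σzᵢ/Kᵢ = -0.809, so a root lies in (0, 1).
Newton–Raphson from ψ₁ = 0.42:
  ψ₁ = 0.420: g = -0.0631, g' = -1.025 → ψ₁ = 0.358
  ψ₁ = 0.358: g = 0.0015, g' = -1.078 → ψ₁ = 0.360
Converged at ψ₁ = 0.360.
Drum-1 compositions:
  chloroform: x = 0.193, y = 0.693
  ethylbenzene: x = 0.562, y = 0.240
  n-nonane: x = 0.245, y = 0.067
Drum-2 feed = drum-1 liquid: z₂ = (0.1932, 0.5618, 0.2450).
Drum 2:
Material balance + equilibrium reduce to Σ zᵢ(Kᵢ−1)/(1+ψ₂(Kᵢ−1)) = 0.
Check two-phase: ΣzᵢKᵢ = 1.820 > 1 and Σzᵢ/Kᵢ = 1.244 > 1, so g(0) = 0.820 > 0 and g(1) = -0.244 < 0.
Iterate (Newton) starting at ψ₂ = 0.5:
  ψ₂ = 0.500: g = -0.0210, g' = -0.562 → ψ₂ = 0.463
  ψ₂ = 0.463: g = 0.0008, g' = -0.606 → ψ₂ = 0.464
Converged at ψ₂ = 0.464.
  chloroform: x = 0.054, y = 0.354
  ethylbenzene: x = 0.627, y = 0.487
  n-nonane: x = 0.319, y = 0.159

x_chloroform (drum 2) = 0.054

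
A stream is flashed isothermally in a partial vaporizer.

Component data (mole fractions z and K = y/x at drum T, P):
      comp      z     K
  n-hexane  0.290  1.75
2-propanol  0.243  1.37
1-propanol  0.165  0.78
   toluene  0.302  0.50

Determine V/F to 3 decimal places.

Rachford–Rice: g(V/F) = Σ zᵢ(Kᵢ−1)/(1+V/F(Kᵢ−1)) = 0.
Feasibility: ΣzᵢKᵢ = 1.120, Σzᵢ/Kᵢ = 1.159 — both > 1, two phases present.
Newton–Raphson from V/F = 0.44:
  V/F = 0.440: g = 0.0071, g' = -0.251 → V/F = 0.468
Converged at V/F = 0.468.

V/F = 0.468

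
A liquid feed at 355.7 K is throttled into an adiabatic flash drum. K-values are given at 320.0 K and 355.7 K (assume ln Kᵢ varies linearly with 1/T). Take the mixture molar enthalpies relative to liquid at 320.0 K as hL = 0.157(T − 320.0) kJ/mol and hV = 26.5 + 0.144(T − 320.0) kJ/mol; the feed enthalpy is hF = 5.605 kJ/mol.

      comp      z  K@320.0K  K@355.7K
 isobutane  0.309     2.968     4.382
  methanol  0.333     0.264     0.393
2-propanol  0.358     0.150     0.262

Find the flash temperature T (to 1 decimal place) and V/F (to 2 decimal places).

T = 333.7 K, V/F = 0.13

Adiabatic flash: solve Rachford–Rice at each trial T, then check hF = ψ·hV(T) + (1−ψ)·hL(T).
  T = 320.0 K: K = (2.968, 0.264, 0.150), RR gives ψ = 0.037, H_out = 0.993 kJ/mol
  T = 355.7 K: K = (4.382, 0.393, 0.262), RR gives ψ = 0.253, H_out = 12.183 kJ/mol
  T = 337.9 K: K = (3.646, 0.326, 0.201), RR gives ψ = 0.157, H_out = 6.927 kJ/mol
  T = 328.9 K: K = (3.297, 0.294, 0.174), RR gives ψ = 0.101, H_out = 4.069 kJ/mol
  T = 333.4 K: K = (3.469, 0.310, 0.188), RR gives ψ = 0.130, H_out = 5.523 kJ/mol
  T = 335.6 K: K = (3.555, 0.317, 0.194), RR gives ψ = 0.143, H_out = 6.215 kJ/mol
Linear interpolation between T = 333.4 (H_out = 5.523) and T = 335.6 (H_out = 6.215) on hF = 5.605 gives T ≈ 333.7 K, at which ψ = 0.13.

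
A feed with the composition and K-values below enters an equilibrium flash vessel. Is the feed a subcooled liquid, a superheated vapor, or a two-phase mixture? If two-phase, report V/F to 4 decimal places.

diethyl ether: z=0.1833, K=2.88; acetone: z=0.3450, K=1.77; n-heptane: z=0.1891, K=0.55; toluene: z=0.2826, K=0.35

ΣzᵢKᵢ = 1.3415; Σzᵢ/Kᵢ = 1.4098.
Both exceed 1, so a two-phase solution exists.
Newton iteration, ψ⁰ = 0.43:
  ψ = 0.4300: g = 0.02967, g' = -0.6024 → ψ = 0.4793
Converged at ψ = 0.4793.

two-phase, V/F = 0.4793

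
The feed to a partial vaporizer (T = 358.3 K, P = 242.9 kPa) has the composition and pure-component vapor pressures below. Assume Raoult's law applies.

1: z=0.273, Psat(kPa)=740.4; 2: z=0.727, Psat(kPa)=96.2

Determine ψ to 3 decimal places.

Raoult's law: Kᵢ = Pᵢˢᵃᵗ/P = Pᵢˢᵃᵗ/242.9.
  K_1 = 740.4/242.9 = 3.04817, K_2 = 96.2/242.9 = 0.39605
Let ψ = V/F and solve Σ zᵢ(Kᵢ−1)/(1+ψ(Kᵢ−1)) = 0.
Check two-phase: ΣzᵢKᵢ = 1.120 > 1 and Σzᵢ/Kᵢ = 1.925 > 1, so g(0) = 0.120 > 0 and g(1) = -0.925 < 0.
Iterate (Newton) starting at ψ = 0.69:
  ψ = 0.690: g = -0.5211, g' = -0.976 → ψ = 0.156
  ψ = 0.156: g = -0.0612, g' = -0.981 → ψ = 0.094
  ψ = 0.094: g = 0.0036, g' = -1.104 → ψ = 0.097
Converged at ψ = 0.097.

ψ = 0.097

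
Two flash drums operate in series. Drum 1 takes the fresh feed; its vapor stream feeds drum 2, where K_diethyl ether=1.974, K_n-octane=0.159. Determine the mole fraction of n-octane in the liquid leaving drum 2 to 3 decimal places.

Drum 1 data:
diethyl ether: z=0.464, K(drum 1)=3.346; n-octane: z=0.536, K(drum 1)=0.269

Drum 1:
Iterate (Newton) starting at ψ₁ = 0.4:
  ψ₁ = 0.400: g = 0.0078, g' = -1.252 → ψ₁ = 0.406
Converged at ψ₁ = 0.406.
Drum-1 compositions:
  diethyl ether: x = 0.238, y = 0.795
  n-octane: x = 0.762, y = 0.205
Drum-2 feed = drum-1 vapor: z₂ = (0.7949, 0.2051).
Drum 2:
Binary case is linear: z₁(K₁−1)(1+ψ₂(K₂−1)) + z₂(K₂−1)(1+ψ₂(K₁−1)) = 0
⇒ ψ₂ = [z₁(K₁−1)+z₂(K₂−1)] / [−(K₁−1)(K₂−1)] = 0.6018/0.8191 = 0.735
  diethyl ether: x = 0.463, y = 0.915
  n-octane: x = 0.537, y = 0.085

x_n-octane (drum 2) = 0.537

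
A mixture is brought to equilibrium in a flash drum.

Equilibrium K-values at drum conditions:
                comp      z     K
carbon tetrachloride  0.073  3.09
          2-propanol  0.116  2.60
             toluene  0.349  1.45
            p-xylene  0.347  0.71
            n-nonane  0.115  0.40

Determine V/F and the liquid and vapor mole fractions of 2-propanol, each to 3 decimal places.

V/F = 0.771, x_2-propanol = 0.052, y_2-propanol = 0.135

Iterate (Newton) starting at V/F = 0.4:
  V/F = 0.400: g = 0.1247, g' = -0.365 → V/F = 0.742
  V/F = 0.742: g = 0.0098, g' = -0.333 → V/F = 0.772
  V/F = 0.772: g = -0.0001, g' = -0.337 → V/F = 0.771
Converged at V/F = 0.771.
Compositions from xᵢ = zᵢ/(1+V/F(Kᵢ−1)), yᵢ = Kᵢxᵢ:
  carbon tetrachloride: x = 0.028, y = 0.086
  2-propanol: x = 0.052, y = 0.135
  toluene: x = 0.259, y = 0.376
  p-xylene: x = 0.447, y = 0.317
  n-nonane: x = 0.214, y = 0.086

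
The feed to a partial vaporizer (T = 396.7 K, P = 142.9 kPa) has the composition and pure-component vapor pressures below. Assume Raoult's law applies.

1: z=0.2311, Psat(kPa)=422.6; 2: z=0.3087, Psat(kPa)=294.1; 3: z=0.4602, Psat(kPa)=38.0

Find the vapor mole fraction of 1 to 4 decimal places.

Raoult's law: Kᵢ = Pᵢˢᵃᵗ/P = Pᵢˢᵃᵗ/142.9.
  K_1 = 422.6/142.9 = 2.957313, K_2 = 294.1/142.9 = 2.058083, K_3 = 38.0/142.9 = 0.265920
Material balance + equilibrium reduce to Σ zᵢ(Kᵢ−1)/(1+ψ(Kᵢ−1)) = 0.
g(0) = ΣzᵢKᵢ − 1 = 0.4411 and g(1) = 1 − Σzᵢ/Kᵢ = -0.9587, so a root lies in (0, 1).
Newton–Raphson from ψ = 0.46:
  ψ = 0.4600: g = -0.05233, g' = -0.9668 → ψ = 0.4059
  ψ = 0.4059: g = -0.00061, g' = -0.9472 → ψ = 0.4052
Converged at ψ = 0.4052.
Compositions from xᵢ = zᵢ/(1+ψ(Kᵢ−1)), yᵢ = Kᵢxᵢ:
  1: x = 0.1289, y = 0.3811
  2: x = 0.2161, y = 0.4447
  3: x = 0.6551, y = 0.1742

y_1 = 0.3811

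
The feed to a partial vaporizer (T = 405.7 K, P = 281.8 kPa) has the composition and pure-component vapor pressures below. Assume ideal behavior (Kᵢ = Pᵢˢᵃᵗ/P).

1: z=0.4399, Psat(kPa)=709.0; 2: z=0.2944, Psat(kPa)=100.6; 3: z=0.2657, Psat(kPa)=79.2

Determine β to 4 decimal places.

β = 0.2779

Raoult's law: Kᵢ = Pᵢˢᵃᵗ/P = Pᵢˢᵃᵗ/281.8.
  K_1 = 709.0/281.8 = 2.515969, K_2 = 100.6/281.8 = 0.356991, K_3 = 79.2/281.8 = 0.281050
Rachford–Rice: g(β) = Σ zᵢ(Kᵢ−1)/(1+β(Kᵢ−1)) = 0.
g(0) = ΣzᵢKᵢ − 1 = 0.2865 and g(1) = 1 − Σzᵢ/Kᵢ = -0.9449, so a root lies in (0, 1).
Newton–Raphson from β = 0.5:
  β = 0.5000: g = -0.19789, g' = -0.9263 → β = 0.2864
  β = 0.2864: g = -0.00756, g' = -0.8922 → β = 0.2779
Converged at β = 0.2779.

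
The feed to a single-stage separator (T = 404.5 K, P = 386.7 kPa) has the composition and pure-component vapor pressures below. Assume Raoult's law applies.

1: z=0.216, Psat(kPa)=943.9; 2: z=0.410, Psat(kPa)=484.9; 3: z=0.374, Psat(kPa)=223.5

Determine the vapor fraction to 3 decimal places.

Raoult's law: Kᵢ = Pᵢˢᵃᵗ/P = Pᵢˢᵃᵗ/386.7.
  K_1 = 943.9/386.7 = 2.44091, K_2 = 484.9/386.7 = 1.25394, K_3 = 223.5/386.7 = 0.57797
Newton iteration, ψ⁰ = 0.5:
  ψ = 0.500: g = 0.0732, g' = -0.279 → ψ = 0.762
  ψ = 0.762: g = 0.0029, g' = -0.265 → ψ = 0.773
Converged at ψ = 0.773.

ψ = 0.773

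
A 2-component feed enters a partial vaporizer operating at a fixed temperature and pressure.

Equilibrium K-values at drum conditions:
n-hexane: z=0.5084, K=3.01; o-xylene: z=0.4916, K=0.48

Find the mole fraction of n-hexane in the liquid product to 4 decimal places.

x_n-hexane = 0.2055

Let ψ = V/F and solve Σ zᵢ(Kᵢ−1)/(1+ψ(Kᵢ−1)) = 0.
g(0) = ΣzᵢKᵢ − 1 = 0.7663 and g(1) = 1 − Σzᵢ/Kᵢ = -0.1931, so a root lies in (0, 1).
Binary case is linear: z₁(K₁−1)(1+ψ(K₂−1)) + z₂(K₂−1)(1+ψ(K₁−1)) = 0
⇒ ψ = [z₁(K₁−1)+z₂(K₂−1)] / [−(K₁−1)(K₂−1)] = 0.76625/1.04520 = 0.7331
Compositions from xᵢ = zᵢ/(1+ψ(Kᵢ−1)), yᵢ = Kᵢxᵢ:
  n-hexane: x = 0.2055, y = 0.6187
  o-xylene: x = 0.7945, y = 0.3813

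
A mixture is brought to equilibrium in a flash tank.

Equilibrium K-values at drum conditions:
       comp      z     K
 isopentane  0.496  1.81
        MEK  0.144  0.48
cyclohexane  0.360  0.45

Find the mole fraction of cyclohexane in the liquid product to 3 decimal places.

Rachford–Rice: g(ψ) = Σ zᵢ(Kᵢ−1)/(1+ψ(Kᵢ−1)) = 0.
g(0) = ΣzᵢKᵢ − 1 = 0.129 and g(1) = 1 − Σzᵢ/Kᵢ = -0.374, so a root lies in (0, 1).
Newton–Raphson from ψ = 0.67:
  ψ = 0.670: g = -0.1680, g' = -0.502 → ψ = 0.335
  ψ = 0.335: g = -0.0174, g' = -0.422 → ψ = 0.294
Converged at ψ = 0.294.
Compositions from xᵢ = zᵢ/(1+ψ(Kᵢ−1)), yᵢ = Kᵢxᵢ:
  isopentane: x = 0.401, y = 0.725
  MEK: x = 0.170, y = 0.082
  cyclohexane: x = 0.429, y = 0.193

x_cyclohexane = 0.429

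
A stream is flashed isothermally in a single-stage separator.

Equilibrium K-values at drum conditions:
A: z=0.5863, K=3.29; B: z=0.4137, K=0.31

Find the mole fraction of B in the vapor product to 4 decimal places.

y_B = 0.2382

Let ψ = V/F and solve Σ zᵢ(Kᵢ−1)/(1+ψ(Kᵢ−1)) = 0.
Check two-phase: ΣzᵢKᵢ = 2.0572 > 1 and Σzᵢ/Kᵢ = 1.5127 > 1, so g(0) = 1.0572 > 0 and g(1) = -0.5127 < 0.
Newton iteration, ψ⁰ = 0.63:
  ψ = 0.6300: g = 0.04469, g' = -1.1316 → ψ = 0.6695
  ψ = 0.6695: g = -0.00051, g' = -1.1595 → ψ = 0.6691
Converged at ψ = 0.6691.
Compositions from xᵢ = zᵢ/(1+ψ(Kᵢ−1)), yᵢ = Kᵢxᵢ:
  A: x = 0.2315, y = 0.7618
  B: x = 0.7685, y = 0.2382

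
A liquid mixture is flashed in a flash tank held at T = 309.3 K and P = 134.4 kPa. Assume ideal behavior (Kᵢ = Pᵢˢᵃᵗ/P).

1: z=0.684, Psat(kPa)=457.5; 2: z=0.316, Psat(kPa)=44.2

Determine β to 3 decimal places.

β = 0.888

Raoult's law: Kᵢ = Pᵢˢᵃᵗ/P = Pᵢˢᵃᵗ/134.4.
  K_1 = 457.5/134.4 = 3.40402, K_2 = 44.2/134.4 = 0.32887
Binary case is linear: z₁(K₁−1)(1+β(K₂−1)) + z₂(K₂−1)(1+β(K₁−1)) = 0
⇒ β = [z₁(K₁−1)+z₂(K₂−1)] / [−(K₁−1)(K₂−1)] = 1.4323/1.6134 = 0.888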